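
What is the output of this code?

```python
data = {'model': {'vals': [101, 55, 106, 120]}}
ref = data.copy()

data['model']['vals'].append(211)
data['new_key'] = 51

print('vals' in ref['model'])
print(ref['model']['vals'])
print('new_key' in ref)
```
True
[101, 55, 106, 120, 211]
False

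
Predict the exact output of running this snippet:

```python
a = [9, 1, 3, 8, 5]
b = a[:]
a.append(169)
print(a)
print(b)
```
[9, 1, 3, 8, 5, 169]
[9, 1, 3, 8, 5]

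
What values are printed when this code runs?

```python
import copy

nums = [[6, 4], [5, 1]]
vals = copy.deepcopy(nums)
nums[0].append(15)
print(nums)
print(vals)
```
[[6, 4, 15], [5, 1]]
[[6, 4], [5, 1]]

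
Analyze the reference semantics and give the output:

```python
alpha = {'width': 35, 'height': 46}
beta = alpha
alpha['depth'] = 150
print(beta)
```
{'width': 35, 'height': 46, 'depth': 150}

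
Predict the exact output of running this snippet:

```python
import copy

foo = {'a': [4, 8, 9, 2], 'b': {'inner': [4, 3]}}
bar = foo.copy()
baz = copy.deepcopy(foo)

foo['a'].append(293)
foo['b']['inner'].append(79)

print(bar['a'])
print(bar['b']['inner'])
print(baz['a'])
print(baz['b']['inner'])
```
[4, 8, 9, 2, 293]
[4, 3, 79]
[4, 8, 9, 2]
[4, 3]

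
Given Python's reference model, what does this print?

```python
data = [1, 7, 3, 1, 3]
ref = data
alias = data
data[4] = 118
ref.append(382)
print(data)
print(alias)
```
[1, 7, 3, 1, 118, 382]
[1, 7, 3, 1, 118, 382]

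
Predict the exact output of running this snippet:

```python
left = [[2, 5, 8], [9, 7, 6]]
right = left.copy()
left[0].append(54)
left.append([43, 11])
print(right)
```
[[2, 5, 8, 54], [9, 7, 6]]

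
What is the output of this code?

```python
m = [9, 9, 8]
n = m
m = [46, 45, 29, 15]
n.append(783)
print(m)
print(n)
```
[46, 45, 29, 15]
[9, 9, 8, 783]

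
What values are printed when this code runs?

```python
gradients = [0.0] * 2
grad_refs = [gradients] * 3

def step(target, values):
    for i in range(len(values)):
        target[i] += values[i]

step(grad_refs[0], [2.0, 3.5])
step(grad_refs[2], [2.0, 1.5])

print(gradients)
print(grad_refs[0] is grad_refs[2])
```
[4.0, 5.0]
True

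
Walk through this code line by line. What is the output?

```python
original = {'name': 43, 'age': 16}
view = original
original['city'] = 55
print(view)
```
{'name': 43, 'age': 16, 'city': 55}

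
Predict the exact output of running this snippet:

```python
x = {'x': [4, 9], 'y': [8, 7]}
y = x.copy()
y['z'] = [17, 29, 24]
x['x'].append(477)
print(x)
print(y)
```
{'x': [4, 9, 477], 'y': [8, 7]}
{'x': [4, 9, 477], 'y': [8, 7], 'z': [17, 29, 24]}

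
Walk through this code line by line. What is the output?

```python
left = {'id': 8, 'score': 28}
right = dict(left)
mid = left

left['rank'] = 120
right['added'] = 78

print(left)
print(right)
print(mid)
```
{'id': 8, 'score': 28, 'rank': 120}
{'id': 8, 'score': 28, 'added': 78}
{'id': 8, 'score': 28, 'rank': 120}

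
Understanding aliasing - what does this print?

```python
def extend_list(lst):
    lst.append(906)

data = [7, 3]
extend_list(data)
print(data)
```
[7, 3, 906]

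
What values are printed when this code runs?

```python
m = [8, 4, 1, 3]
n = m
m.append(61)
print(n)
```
[8, 4, 1, 3, 61]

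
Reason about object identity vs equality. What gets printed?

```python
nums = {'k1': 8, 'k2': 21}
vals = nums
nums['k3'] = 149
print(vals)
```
{'k1': 8, 'k2': 21, 'k3': 149}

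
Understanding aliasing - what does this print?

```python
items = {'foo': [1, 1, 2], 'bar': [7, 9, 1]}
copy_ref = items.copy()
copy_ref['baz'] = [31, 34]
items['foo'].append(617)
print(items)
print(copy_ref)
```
{'foo': [1, 1, 2, 617], 'bar': [7, 9, 1]}
{'foo': [1, 1, 2, 617], 'bar': [7, 9, 1], 'baz': [31, 34]}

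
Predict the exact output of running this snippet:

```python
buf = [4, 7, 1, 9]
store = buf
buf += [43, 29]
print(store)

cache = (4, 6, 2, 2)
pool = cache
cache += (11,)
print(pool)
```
[4, 7, 1, 9, 43, 29]
(4, 6, 2, 2)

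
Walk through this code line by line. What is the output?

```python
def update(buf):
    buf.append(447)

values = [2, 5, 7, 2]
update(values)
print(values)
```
[2, 5, 7, 2, 447]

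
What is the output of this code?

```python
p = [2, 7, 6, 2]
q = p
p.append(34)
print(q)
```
[2, 7, 6, 2, 34]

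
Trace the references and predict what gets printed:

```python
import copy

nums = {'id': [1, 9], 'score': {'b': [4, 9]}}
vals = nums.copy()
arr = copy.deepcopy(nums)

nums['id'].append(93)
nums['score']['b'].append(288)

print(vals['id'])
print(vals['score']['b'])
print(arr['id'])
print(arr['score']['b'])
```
[1, 9, 93]
[4, 9, 288]
[1, 9]
[4, 9]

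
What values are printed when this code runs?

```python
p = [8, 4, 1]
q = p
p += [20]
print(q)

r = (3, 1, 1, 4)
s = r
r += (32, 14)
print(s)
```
[8, 4, 1, 20]
(3, 1, 1, 4)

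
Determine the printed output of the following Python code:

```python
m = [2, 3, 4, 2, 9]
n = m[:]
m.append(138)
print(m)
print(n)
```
[2, 3, 4, 2, 9, 138]
[2, 3, 4, 2, 9]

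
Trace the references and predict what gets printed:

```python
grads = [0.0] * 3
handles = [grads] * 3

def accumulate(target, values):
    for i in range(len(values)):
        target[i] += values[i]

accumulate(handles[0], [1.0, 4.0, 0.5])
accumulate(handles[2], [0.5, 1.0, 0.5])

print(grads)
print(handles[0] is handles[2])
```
[1.5, 5.0, 1.0]
True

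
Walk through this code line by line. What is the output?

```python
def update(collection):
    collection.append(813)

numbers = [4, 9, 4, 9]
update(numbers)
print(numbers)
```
[4, 9, 4, 9, 813]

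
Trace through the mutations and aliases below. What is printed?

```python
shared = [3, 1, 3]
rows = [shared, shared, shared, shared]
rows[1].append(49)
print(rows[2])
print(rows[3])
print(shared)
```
[3, 1, 3, 49]
[3, 1, 3, 49]
[3, 1, 3, 49]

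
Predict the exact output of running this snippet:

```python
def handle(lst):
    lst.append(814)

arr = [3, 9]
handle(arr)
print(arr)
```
[3, 9, 814]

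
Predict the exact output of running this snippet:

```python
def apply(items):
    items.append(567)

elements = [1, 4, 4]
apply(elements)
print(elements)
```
[1, 4, 4, 567]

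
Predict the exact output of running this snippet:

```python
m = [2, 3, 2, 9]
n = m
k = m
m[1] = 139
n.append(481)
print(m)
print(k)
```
[2, 139, 2, 9, 481]
[2, 139, 2, 9, 481]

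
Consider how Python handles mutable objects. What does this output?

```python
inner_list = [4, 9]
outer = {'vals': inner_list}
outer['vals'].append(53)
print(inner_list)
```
[4, 9, 53]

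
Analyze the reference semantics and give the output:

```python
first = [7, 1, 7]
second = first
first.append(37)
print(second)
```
[7, 1, 7, 37]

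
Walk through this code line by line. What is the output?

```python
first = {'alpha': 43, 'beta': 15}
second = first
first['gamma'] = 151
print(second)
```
{'alpha': 43, 'beta': 15, 'gamma': 151}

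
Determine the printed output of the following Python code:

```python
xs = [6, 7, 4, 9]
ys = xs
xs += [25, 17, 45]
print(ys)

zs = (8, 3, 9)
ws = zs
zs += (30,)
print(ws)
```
[6, 7, 4, 9, 25, 17, 45]
(8, 3, 9)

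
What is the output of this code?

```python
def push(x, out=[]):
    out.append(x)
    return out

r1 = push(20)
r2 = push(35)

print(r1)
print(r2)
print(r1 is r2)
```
[20, 35]
[20, 35]
True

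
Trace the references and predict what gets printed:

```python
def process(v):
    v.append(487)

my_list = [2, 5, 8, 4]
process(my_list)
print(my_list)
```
[2, 5, 8, 4, 487]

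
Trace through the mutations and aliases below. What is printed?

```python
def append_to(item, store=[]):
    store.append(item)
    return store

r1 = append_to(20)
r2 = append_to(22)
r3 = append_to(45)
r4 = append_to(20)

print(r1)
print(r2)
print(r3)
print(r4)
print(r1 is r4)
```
[20, 22, 45, 20]
[20, 22, 45, 20]
[20, 22, 45, 20]
[20, 22, 45, 20]
True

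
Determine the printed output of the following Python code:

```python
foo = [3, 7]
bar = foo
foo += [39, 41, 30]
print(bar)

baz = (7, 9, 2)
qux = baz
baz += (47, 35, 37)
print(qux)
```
[3, 7, 39, 41, 30]
(7, 9, 2)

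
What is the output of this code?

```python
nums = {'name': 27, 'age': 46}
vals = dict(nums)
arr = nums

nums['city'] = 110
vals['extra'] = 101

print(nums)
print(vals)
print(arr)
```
{'name': 27, 'age': 46, 'city': 110}
{'name': 27, 'age': 46, 'extra': 101}
{'name': 27, 'age': 46, 'city': 110}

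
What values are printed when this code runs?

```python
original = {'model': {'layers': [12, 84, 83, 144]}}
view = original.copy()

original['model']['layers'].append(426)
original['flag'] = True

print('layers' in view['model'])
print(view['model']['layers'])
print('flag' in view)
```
True
[12, 84, 83, 144, 426]
False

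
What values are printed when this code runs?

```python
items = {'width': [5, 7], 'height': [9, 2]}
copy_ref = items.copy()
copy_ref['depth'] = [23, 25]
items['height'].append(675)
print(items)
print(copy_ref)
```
{'width': [5, 7], 'height': [9, 2, 675]}
{'width': [5, 7], 'height': [9, 2, 675], 'depth': [23, 25]}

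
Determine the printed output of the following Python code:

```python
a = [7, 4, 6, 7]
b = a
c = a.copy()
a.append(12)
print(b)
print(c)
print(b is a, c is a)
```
[7, 4, 6, 7, 12]
[7, 4, 6, 7]
True False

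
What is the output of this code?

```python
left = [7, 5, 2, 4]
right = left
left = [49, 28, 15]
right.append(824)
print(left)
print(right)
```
[49, 28, 15]
[7, 5, 2, 4, 824]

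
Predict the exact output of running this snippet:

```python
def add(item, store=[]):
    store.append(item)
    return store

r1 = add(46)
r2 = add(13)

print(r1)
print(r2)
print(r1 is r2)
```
[46, 13]
[46, 13]
True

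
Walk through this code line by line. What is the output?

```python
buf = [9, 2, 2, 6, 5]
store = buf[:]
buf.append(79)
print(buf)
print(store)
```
[9, 2, 2, 6, 5, 79]
[9, 2, 2, 6, 5]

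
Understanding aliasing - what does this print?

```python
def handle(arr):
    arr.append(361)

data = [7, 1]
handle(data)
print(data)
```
[7, 1, 361]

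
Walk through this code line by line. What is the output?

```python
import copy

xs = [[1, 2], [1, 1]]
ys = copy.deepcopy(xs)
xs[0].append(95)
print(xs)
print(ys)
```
[[1, 2, 95], [1, 1]]
[[1, 2], [1, 1]]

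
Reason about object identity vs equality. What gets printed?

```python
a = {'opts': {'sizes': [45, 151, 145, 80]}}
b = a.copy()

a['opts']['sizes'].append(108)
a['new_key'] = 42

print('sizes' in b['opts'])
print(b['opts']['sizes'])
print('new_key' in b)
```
True
[45, 151, 145, 80, 108]
False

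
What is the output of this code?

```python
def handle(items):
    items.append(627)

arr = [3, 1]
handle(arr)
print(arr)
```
[3, 1, 627]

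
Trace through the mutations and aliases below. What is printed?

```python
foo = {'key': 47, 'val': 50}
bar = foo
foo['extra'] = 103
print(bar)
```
{'key': 47, 'val': 50, 'extra': 103}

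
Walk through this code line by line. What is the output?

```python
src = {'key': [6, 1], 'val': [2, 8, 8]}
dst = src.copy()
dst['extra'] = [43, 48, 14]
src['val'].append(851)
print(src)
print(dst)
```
{'key': [6, 1], 'val': [2, 8, 8, 851]}
{'key': [6, 1], 'val': [2, 8, 8, 851], 'extra': [43, 48, 14]}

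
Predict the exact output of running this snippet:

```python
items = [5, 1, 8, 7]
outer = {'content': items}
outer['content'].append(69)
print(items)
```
[5, 1, 8, 7, 69]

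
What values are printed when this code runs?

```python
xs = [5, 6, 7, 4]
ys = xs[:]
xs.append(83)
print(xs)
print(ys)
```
[5, 6, 7, 4, 83]
[5, 6, 7, 4]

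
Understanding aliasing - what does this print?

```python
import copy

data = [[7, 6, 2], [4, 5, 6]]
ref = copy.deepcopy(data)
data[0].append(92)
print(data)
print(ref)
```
[[7, 6, 2, 92], [4, 5, 6]]
[[7, 6, 2], [4, 5, 6]]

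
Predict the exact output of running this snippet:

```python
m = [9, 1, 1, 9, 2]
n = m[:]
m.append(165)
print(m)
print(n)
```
[9, 1, 1, 9, 2, 165]
[9, 1, 1, 9, 2]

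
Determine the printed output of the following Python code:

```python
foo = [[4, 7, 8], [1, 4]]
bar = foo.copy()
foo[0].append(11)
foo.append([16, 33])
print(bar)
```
[[4, 7, 8, 11], [1, 4]]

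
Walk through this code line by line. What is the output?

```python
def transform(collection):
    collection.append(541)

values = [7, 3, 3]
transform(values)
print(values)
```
[7, 3, 3, 541]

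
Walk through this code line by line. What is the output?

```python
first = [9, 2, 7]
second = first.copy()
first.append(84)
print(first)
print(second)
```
[9, 2, 7, 84]
[9, 2, 7]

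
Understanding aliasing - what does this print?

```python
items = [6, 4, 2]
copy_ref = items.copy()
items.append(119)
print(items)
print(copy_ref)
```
[6, 4, 2, 119]
[6, 4, 2]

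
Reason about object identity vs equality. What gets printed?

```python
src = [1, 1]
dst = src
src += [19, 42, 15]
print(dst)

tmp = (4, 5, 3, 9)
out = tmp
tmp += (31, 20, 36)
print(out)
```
[1, 1, 19, 42, 15]
(4, 5, 3, 9)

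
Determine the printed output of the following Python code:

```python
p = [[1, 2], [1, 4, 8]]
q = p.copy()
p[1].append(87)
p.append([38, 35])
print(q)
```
[[1, 2], [1, 4, 8, 87]]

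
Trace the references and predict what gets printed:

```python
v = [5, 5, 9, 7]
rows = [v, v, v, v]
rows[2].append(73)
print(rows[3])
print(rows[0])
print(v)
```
[5, 5, 9, 7, 73]
[5, 5, 9, 7, 73]
[5, 5, 9, 7, 73]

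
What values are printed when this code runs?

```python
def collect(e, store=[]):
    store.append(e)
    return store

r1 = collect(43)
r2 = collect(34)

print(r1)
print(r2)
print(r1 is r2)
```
[43, 34]
[43, 34]
True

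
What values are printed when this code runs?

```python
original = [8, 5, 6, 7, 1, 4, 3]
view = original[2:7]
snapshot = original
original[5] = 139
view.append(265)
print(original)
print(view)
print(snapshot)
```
[8, 5, 6, 7, 1, 139, 3]
[6, 7, 1, 4, 3, 265]
[8, 5, 6, 7, 1, 139, 3]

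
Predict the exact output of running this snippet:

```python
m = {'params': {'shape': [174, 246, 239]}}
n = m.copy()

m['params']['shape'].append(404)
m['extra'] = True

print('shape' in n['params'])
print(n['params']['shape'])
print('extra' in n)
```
True
[174, 246, 239, 404]
False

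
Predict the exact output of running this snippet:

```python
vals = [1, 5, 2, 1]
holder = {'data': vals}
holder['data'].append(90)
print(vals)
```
[1, 5, 2, 1, 90]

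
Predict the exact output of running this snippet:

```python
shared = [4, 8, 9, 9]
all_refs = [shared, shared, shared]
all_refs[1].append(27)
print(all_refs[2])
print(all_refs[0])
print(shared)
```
[4, 8, 9, 9, 27]
[4, 8, 9, 9, 27]
[4, 8, 9, 9, 27]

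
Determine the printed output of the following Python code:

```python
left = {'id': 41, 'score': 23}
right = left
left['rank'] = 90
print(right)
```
{'id': 41, 'score': 23, 'rank': 90}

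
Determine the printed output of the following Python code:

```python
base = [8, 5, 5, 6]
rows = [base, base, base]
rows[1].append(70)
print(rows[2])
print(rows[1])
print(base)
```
[8, 5, 5, 6, 70]
[8, 5, 5, 6, 70]
[8, 5, 5, 6, 70]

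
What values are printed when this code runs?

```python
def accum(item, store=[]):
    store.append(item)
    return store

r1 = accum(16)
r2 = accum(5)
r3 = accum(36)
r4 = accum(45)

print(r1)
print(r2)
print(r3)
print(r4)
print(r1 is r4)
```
[16, 5, 36, 45]
[16, 5, 36, 45]
[16, 5, 36, 45]
[16, 5, 36, 45]
True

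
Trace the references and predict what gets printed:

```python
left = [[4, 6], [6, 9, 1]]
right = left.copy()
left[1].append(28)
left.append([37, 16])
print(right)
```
[[4, 6], [6, 9, 1, 28]]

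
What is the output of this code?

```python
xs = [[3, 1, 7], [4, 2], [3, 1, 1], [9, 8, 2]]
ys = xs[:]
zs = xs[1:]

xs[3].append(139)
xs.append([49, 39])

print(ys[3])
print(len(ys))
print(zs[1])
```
[9, 8, 2, 139]
4
[3, 1, 1]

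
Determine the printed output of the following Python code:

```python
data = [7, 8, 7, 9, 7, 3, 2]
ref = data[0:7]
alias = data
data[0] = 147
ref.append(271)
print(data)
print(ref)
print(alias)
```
[147, 8, 7, 9, 7, 3, 2]
[7, 8, 7, 9, 7, 3, 2, 271]
[147, 8, 7, 9, 7, 3, 2]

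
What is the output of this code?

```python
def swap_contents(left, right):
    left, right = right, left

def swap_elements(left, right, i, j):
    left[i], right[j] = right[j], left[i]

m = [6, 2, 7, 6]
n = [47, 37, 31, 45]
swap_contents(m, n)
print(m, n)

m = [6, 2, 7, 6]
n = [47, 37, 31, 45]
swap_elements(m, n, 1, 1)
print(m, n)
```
[6, 2, 7, 6] [47, 37, 31, 45]
[6, 37, 7, 6] [47, 2, 31, 45]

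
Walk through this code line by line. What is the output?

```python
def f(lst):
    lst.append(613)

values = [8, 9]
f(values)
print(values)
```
[8, 9, 613]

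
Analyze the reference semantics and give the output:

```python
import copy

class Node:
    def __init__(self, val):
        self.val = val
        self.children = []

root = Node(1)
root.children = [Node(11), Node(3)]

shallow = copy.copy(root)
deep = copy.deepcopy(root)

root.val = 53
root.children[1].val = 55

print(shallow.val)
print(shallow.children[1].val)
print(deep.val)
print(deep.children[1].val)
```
1
55
1
3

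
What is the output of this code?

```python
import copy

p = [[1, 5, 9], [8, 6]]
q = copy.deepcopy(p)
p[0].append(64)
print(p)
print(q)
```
[[1, 5, 9, 64], [8, 6]]
[[1, 5, 9], [8, 6]]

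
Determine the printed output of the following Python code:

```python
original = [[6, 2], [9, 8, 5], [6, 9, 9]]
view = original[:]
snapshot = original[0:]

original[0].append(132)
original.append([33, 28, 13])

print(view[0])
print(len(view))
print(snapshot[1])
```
[6, 2, 132]
3
[9, 8, 5]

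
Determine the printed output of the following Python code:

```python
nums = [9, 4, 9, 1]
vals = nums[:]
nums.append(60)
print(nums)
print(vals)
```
[9, 4, 9, 1, 60]
[9, 4, 9, 1]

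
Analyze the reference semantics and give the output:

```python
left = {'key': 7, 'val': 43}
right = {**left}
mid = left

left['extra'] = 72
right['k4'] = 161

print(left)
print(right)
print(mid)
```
{'key': 7, 'val': 43, 'extra': 72}
{'key': 7, 'val': 43, 'k4': 161}
{'key': 7, 'val': 43, 'extra': 72}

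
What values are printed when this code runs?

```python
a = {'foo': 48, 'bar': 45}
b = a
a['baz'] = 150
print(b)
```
{'foo': 48, 'bar': 45, 'baz': 150}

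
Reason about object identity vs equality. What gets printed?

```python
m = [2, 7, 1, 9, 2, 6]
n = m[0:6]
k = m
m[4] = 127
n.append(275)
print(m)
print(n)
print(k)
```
[2, 7, 1, 9, 127, 6]
[2, 7, 1, 9, 2, 6, 275]
[2, 7, 1, 9, 127, 6]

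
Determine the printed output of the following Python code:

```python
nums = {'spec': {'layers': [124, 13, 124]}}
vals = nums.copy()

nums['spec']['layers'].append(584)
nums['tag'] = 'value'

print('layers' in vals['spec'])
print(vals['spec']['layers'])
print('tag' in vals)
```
True
[124, 13, 124, 584]
False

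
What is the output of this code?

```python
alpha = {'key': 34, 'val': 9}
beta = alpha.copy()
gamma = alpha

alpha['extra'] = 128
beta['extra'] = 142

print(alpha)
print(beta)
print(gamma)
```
{'key': 34, 'val': 9, 'extra': 128}
{'key': 34, 'val': 9, 'extra': 142}
{'key': 34, 'val': 9, 'extra': 128}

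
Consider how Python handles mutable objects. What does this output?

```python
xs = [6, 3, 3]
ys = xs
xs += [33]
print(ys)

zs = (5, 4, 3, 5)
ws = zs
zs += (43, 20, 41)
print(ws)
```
[6, 3, 3, 33]
(5, 4, 3, 5)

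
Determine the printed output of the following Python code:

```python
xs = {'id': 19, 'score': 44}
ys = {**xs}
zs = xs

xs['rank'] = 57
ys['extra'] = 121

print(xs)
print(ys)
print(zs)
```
{'id': 19, 'score': 44, 'rank': 57}
{'id': 19, 'score': 44, 'extra': 121}
{'id': 19, 'score': 44, 'rank': 57}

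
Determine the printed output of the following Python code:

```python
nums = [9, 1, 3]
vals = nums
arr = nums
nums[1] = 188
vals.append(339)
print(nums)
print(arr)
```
[9, 188, 3, 339]
[9, 188, 3, 339]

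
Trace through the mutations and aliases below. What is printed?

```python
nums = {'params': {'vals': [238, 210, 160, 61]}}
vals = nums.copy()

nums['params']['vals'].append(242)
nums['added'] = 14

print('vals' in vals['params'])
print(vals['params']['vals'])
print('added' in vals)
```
True
[238, 210, 160, 61, 242]
False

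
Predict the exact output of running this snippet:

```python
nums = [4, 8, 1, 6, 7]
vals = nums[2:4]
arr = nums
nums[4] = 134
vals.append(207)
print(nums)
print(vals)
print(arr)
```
[4, 8, 1, 6, 134]
[1, 6, 207]
[4, 8, 1, 6, 134]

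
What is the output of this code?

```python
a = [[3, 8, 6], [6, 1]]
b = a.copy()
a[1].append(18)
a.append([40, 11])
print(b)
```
[[3, 8, 6], [6, 1, 18]]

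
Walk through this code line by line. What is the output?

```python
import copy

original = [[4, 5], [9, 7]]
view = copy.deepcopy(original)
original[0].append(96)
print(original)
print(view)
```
[[4, 5, 96], [9, 7]]
[[4, 5], [9, 7]]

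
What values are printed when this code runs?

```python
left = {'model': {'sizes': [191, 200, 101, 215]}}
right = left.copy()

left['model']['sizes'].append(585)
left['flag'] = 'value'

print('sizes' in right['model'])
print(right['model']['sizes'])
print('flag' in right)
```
True
[191, 200, 101, 215, 585]
False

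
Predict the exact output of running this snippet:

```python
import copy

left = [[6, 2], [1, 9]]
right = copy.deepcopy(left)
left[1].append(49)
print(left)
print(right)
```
[[6, 2], [1, 9, 49]]
[[6, 2], [1, 9]]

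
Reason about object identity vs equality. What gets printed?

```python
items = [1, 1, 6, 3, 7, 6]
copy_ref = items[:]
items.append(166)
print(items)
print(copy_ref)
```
[1, 1, 6, 3, 7, 6, 166]
[1, 1, 6, 3, 7, 6]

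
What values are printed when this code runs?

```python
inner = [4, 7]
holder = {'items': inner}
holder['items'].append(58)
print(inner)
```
[4, 7, 58]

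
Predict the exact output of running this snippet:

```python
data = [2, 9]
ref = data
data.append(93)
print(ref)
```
[2, 9, 93]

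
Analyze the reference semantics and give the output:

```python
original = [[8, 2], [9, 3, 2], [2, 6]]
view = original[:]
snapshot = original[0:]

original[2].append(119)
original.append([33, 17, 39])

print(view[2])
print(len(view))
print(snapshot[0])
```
[2, 6, 119]
3
[8, 2]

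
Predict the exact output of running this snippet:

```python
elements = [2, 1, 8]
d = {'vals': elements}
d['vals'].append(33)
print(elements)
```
[2, 1, 8, 33]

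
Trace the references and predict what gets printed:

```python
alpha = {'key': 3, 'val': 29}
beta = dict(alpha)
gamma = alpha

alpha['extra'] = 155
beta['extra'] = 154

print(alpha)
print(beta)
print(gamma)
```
{'key': 3, 'val': 29, 'extra': 155}
{'key': 3, 'val': 29, 'extra': 154}
{'key': 3, 'val': 29, 'extra': 155}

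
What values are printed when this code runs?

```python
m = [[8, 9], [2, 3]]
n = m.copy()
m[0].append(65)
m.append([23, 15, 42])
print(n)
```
[[8, 9, 65], [2, 3]]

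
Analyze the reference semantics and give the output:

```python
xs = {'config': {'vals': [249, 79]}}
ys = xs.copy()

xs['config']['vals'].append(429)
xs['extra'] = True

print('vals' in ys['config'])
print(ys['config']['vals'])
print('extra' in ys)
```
True
[249, 79, 429]
False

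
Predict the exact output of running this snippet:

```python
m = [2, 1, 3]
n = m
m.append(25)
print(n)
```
[2, 1, 3, 25]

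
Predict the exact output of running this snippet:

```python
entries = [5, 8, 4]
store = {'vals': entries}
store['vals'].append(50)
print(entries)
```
[5, 8, 4, 50]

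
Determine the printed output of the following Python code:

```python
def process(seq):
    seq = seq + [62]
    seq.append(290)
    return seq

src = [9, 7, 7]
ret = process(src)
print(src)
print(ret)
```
[9, 7, 7]
[9, 7, 7, 62, 290]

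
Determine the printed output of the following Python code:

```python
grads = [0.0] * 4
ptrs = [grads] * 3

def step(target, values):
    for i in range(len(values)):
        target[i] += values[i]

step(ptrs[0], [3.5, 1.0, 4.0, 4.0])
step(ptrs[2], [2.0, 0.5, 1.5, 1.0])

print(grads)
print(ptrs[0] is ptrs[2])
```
[5.5, 1.5, 5.5, 5.0]
True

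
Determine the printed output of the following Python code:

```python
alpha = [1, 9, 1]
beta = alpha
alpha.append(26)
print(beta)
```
[1, 9, 1, 26]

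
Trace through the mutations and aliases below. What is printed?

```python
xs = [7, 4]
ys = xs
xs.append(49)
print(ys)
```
[7, 4, 49]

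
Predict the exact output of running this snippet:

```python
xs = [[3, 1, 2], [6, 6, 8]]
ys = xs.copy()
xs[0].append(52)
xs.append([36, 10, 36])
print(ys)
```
[[3, 1, 2, 52], [6, 6, 8]]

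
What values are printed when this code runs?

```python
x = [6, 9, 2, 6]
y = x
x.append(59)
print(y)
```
[6, 9, 2, 6, 59]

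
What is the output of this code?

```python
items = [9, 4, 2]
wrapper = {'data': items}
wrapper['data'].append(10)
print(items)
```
[9, 4, 2, 10]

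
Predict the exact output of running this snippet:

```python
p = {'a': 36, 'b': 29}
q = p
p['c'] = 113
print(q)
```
{'a': 36, 'b': 29, 'c': 113}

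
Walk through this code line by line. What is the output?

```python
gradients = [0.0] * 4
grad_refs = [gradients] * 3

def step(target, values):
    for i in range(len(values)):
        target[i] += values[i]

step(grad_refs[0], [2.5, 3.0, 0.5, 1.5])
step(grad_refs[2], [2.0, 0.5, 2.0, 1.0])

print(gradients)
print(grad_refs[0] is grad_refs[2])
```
[4.5, 3.5, 2.5, 2.5]
True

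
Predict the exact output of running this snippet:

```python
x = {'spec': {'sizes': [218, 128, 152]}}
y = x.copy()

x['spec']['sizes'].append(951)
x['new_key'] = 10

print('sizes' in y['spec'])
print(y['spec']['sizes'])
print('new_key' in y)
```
True
[218, 128, 152, 951]
False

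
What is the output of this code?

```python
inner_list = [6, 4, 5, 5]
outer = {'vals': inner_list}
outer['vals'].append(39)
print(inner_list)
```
[6, 4, 5, 5, 39]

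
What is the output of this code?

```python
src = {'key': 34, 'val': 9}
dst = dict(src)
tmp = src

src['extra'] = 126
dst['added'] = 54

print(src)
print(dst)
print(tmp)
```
{'key': 34, 'val': 9, 'extra': 126}
{'key': 34, 'val': 9, 'added': 54}
{'key': 34, 'val': 9, 'extra': 126}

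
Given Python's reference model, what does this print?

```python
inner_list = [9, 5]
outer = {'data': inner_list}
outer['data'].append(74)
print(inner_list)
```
[9, 5, 74]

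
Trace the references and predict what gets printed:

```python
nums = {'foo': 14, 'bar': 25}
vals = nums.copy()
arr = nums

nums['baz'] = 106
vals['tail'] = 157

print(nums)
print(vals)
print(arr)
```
{'foo': 14, 'bar': 25, 'baz': 106}
{'foo': 14, 'bar': 25, 'tail': 157}
{'foo': 14, 'bar': 25, 'baz': 106}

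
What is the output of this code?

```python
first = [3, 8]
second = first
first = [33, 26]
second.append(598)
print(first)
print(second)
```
[33, 26]
[3, 8, 598]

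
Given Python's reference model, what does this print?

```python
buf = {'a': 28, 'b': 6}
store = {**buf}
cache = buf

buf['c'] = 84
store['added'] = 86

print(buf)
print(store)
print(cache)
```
{'a': 28, 'b': 6, 'c': 84}
{'a': 28, 'b': 6, 'added': 86}
{'a': 28, 'b': 6, 'c': 84}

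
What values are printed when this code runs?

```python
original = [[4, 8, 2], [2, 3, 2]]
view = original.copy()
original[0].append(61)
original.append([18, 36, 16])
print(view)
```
[[4, 8, 2, 61], [2, 3, 2]]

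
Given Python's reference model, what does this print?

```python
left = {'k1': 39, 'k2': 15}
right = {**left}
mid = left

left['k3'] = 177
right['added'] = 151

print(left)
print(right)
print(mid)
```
{'k1': 39, 'k2': 15, 'k3': 177}
{'k1': 39, 'k2': 15, 'added': 151}
{'k1': 39, 'k2': 15, 'k3': 177}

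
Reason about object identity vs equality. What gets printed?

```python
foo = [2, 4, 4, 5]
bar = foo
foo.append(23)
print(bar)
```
[2, 4, 4, 5, 23]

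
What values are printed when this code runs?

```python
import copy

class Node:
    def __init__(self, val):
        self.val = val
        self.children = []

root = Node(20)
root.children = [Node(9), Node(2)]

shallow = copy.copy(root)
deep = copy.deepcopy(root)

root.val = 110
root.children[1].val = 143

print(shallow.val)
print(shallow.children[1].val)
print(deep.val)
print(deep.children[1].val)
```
20
143
20
2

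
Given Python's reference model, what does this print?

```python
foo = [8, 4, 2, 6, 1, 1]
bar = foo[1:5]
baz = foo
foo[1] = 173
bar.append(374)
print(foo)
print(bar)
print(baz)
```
[8, 173, 2, 6, 1, 1]
[4, 2, 6, 1, 374]
[8, 173, 2, 6, 1, 1]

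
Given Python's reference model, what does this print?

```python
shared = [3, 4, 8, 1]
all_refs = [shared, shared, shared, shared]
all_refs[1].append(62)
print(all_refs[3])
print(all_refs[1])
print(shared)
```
[3, 4, 8, 1, 62]
[3, 4, 8, 1, 62]
[3, 4, 8, 1, 62]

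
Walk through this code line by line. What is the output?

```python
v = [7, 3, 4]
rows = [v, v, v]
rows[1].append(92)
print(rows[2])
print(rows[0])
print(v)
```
[7, 3, 4, 92]
[7, 3, 4, 92]
[7, 3, 4, 92]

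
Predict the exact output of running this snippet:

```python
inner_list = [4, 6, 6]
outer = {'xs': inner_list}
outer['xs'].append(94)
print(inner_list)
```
[4, 6, 6, 94]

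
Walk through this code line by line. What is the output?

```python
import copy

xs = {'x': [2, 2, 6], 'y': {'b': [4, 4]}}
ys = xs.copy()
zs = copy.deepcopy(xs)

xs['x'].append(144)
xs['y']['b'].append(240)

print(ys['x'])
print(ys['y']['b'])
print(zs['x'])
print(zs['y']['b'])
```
[2, 2, 6, 144]
[4, 4, 240]
[2, 2, 6]
[4, 4]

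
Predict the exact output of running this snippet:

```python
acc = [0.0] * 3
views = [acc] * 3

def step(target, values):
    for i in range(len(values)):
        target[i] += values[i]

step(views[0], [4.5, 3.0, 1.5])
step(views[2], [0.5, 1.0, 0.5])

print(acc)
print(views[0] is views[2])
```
[5.0, 4.0, 2.0]
True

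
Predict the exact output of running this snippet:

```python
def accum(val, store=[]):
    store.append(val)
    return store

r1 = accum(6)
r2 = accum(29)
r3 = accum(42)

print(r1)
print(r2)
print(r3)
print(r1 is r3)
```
[6, 29, 42]
[6, 29, 42]
[6, 29, 42]
True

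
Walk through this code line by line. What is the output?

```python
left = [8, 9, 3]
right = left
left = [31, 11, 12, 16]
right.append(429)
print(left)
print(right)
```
[31, 11, 12, 16]
[8, 9, 3, 429]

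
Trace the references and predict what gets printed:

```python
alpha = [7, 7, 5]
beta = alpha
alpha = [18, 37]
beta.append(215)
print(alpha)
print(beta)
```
[18, 37]
[7, 7, 5, 215]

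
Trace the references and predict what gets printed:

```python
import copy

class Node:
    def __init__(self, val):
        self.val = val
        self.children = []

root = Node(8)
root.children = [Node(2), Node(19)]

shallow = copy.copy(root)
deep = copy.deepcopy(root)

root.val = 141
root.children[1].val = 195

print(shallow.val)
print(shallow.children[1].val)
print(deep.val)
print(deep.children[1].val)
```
8
195
8
19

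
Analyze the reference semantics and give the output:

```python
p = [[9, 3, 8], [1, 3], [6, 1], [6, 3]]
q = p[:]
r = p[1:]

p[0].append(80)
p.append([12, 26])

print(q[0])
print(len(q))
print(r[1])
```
[9, 3, 8, 80]
4
[6, 1]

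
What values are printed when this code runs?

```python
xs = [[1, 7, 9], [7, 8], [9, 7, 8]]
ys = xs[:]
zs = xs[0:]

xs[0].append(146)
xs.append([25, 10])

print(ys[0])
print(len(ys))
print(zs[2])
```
[1, 7, 9, 146]
3
[9, 7, 8]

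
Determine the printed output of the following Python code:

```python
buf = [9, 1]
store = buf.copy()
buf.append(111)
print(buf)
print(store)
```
[9, 1, 111]
[9, 1]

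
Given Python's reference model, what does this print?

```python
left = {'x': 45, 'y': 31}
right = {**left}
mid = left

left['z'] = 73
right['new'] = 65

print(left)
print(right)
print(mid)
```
{'x': 45, 'y': 31, 'z': 73}
{'x': 45, 'y': 31, 'new': 65}
{'x': 45, 'y': 31, 'z': 73}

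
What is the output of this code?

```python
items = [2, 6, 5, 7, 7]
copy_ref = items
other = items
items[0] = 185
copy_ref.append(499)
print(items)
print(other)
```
[185, 6, 5, 7, 7, 499]
[185, 6, 5, 7, 7, 499]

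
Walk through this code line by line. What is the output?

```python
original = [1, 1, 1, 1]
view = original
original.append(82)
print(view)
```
[1, 1, 1, 1, 82]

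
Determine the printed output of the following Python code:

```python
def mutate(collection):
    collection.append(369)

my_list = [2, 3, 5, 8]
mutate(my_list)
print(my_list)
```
[2, 3, 5, 8, 369]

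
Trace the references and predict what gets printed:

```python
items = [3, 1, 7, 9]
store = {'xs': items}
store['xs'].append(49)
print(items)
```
[3, 1, 7, 9, 49]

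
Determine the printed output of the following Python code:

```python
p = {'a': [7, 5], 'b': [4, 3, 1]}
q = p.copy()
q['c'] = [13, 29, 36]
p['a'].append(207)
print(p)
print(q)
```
{'a': [7, 5, 207], 'b': [4, 3, 1]}
{'a': [7, 5, 207], 'b': [4, 3, 1], 'c': [13, 29, 36]}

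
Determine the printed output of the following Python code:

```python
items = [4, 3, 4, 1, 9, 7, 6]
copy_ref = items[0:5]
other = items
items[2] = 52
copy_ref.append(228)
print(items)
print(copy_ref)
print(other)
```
[4, 3, 52, 1, 9, 7, 6]
[4, 3, 4, 1, 9, 228]
[4, 3, 52, 1, 9, 7, 6]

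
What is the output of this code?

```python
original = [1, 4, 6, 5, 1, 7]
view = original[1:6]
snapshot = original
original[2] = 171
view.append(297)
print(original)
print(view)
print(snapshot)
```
[1, 4, 171, 5, 1, 7]
[4, 6, 5, 1, 7, 297]
[1, 4, 171, 5, 1, 7]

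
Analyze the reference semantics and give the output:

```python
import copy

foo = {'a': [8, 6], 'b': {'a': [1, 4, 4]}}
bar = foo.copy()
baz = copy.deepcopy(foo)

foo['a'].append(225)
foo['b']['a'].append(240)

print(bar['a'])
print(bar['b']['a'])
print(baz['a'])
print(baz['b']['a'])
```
[8, 6, 225]
[1, 4, 4, 240]
[8, 6]
[1, 4, 4]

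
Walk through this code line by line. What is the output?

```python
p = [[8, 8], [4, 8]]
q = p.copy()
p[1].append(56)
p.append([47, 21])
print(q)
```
[[8, 8], [4, 8, 56]]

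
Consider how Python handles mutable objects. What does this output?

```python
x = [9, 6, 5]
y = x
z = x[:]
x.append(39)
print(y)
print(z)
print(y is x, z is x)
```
[9, 6, 5, 39]
[9, 6, 5]
True False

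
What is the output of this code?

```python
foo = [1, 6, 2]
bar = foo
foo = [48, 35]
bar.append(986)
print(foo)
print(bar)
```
[48, 35]
[1, 6, 2, 986]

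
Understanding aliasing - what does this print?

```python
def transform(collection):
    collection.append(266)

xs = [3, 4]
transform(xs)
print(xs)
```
[3, 4, 266]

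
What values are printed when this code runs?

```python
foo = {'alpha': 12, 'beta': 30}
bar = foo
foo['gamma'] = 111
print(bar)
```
{'alpha': 12, 'beta': 30, 'gamma': 111}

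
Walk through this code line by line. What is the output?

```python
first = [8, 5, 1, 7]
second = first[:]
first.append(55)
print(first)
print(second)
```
[8, 5, 1, 7, 55]
[8, 5, 1, 7]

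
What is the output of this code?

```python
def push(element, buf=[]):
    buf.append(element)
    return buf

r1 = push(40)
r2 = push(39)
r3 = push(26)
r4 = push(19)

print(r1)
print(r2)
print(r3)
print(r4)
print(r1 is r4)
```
[40, 39, 26, 19]
[40, 39, 26, 19]
[40, 39, 26, 19]
[40, 39, 26, 19]
True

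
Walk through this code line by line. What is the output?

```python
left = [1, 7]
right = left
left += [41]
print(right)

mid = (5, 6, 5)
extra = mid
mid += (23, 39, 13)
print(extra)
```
[1, 7, 41]
(5, 6, 5)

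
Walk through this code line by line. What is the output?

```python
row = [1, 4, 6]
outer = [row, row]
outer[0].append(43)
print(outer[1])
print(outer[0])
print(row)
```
[1, 4, 6, 43]
[1, 4, 6, 43]
[1, 4, 6, 43]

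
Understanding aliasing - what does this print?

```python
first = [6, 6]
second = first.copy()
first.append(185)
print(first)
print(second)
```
[6, 6, 185]
[6, 6]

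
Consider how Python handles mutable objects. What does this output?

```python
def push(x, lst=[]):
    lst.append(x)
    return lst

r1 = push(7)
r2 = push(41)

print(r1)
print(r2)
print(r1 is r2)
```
[7, 41]
[7, 41]
True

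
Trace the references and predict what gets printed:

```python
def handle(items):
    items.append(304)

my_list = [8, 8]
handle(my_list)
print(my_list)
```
[8, 8, 304]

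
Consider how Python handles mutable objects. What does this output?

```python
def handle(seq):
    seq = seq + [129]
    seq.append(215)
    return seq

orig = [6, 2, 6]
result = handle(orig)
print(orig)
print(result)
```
[6, 2, 6]
[6, 2, 6, 129, 215]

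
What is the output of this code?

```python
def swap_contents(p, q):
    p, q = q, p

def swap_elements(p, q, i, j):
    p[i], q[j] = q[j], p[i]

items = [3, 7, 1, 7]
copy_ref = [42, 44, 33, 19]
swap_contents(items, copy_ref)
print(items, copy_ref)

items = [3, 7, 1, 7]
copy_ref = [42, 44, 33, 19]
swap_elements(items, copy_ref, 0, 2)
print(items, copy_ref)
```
[3, 7, 1, 7] [42, 44, 33, 19]
[33, 7, 1, 7] [42, 44, 3, 19]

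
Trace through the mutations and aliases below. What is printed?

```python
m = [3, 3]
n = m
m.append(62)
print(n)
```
[3, 3, 62]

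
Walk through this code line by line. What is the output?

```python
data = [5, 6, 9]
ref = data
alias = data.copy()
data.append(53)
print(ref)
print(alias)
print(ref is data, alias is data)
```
[5, 6, 9, 53]
[5, 6, 9]
True False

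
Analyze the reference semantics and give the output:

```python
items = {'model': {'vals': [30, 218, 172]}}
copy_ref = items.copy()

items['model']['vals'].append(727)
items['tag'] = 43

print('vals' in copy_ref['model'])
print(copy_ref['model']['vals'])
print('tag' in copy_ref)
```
True
[30, 218, 172, 727]
False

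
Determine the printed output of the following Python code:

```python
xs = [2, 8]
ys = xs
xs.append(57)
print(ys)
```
[2, 8, 57]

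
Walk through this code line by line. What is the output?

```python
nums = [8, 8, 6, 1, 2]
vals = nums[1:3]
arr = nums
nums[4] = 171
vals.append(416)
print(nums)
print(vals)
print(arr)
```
[8, 8, 6, 1, 171]
[8, 6, 416]
[8, 8, 6, 1, 171]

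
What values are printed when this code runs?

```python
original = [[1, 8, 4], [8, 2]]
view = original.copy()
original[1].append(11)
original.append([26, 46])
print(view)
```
[[1, 8, 4], [8, 2, 11]]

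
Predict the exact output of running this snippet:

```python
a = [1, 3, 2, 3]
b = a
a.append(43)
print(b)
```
[1, 3, 2, 3, 43]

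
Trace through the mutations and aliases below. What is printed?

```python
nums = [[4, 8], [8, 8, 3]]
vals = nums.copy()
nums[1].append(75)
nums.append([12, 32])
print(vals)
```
[[4, 8], [8, 8, 3, 75]]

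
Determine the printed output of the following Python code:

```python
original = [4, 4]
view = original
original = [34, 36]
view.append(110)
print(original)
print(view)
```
[34, 36]
[4, 4, 110]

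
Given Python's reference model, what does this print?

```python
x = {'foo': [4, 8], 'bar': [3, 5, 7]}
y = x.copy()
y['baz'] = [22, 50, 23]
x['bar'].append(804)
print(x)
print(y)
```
{'foo': [4, 8], 'bar': [3, 5, 7, 804]}
{'foo': [4, 8], 'bar': [3, 5, 7, 804], 'baz': [22, 50, 23]}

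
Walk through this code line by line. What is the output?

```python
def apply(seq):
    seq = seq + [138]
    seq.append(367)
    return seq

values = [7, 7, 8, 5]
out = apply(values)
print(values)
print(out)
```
[7, 7, 8, 5]
[7, 7, 8, 5, 138, 367]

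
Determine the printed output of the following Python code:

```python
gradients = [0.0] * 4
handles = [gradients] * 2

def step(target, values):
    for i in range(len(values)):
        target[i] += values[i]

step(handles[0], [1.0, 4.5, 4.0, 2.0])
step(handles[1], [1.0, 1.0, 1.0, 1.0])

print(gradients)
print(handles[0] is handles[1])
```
[2.0, 5.5, 5.0, 3.0]
True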